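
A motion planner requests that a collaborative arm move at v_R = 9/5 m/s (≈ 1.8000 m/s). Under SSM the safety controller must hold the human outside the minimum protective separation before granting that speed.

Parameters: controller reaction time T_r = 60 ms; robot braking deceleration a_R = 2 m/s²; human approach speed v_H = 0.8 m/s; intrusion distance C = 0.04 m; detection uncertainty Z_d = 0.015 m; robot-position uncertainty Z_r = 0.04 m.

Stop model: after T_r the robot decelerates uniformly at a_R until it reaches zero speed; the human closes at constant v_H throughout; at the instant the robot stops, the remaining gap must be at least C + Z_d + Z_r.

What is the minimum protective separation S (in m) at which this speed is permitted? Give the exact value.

S_min = 1781/1000 m = 1.7810 m

braking lasts T_s = (9/5)/2 = 0.9000 s
reaction-phase robot travel = 1.8000·0.0600 = 0.1080 m
robot covers 1.8000·0.9000 − ½·2.0000·0.9000² = 0.8100 m while stopping
human over T_r+T_s: 0.8000·(0.0600+0.9000) = 0.7680 m
C+Z_d+Z_r = 0.0400+0.0150+0.0400 = 0.0950 m
S_min ≈ 0.1080+0.8100+0.7680+0.0950  ⇒  S_min = 1781/1000 m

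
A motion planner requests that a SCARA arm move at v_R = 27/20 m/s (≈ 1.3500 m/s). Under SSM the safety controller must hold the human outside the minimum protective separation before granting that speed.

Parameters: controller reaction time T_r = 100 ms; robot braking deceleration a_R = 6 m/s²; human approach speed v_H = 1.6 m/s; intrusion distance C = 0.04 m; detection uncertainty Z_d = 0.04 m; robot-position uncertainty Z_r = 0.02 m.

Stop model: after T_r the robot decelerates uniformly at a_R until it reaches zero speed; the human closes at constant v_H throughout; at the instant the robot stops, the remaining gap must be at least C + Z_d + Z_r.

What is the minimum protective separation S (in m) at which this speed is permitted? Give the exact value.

S_min = 1451/1600 m = 0.9069 m

braking lasts T_s = (27/20)/6 = 0.2250 s
robot in T_r: 1.3500·0.1000 = 0.1350 m
robot under decel: 1.3500²/(2·6.0000) = 0.1519 m
human closes 1.6000·0.3250 = 0.5200 m
margins: 0.0400+0.0400+0.0200 = 0.1000 m
S_min ≈ 0.1350+0.1519+0.5200+0.1000  ⇒  S_min = 1451/1600 m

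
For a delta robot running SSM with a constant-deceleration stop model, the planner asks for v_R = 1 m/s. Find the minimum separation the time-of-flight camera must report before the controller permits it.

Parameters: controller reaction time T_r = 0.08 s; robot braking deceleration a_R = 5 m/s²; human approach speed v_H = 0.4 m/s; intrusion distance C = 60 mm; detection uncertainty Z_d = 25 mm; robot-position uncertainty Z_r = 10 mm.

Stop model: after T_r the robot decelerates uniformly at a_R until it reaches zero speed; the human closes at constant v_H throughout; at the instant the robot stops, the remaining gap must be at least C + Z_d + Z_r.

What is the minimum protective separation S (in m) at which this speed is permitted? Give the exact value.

stop time T_s = 1/5 = 0.2000 s
robot covers v_R·T_r = 1.0000·0.0800 = 0.0800 m before braking
robot under decel: 1.0000²/(2·5.0000) = 0.1000 m
human closes 0.4000·0.2800 = 0.1120 m
C+Z_d+Z_r = 0.0600+0.0250+0.0100 = 0.0950 m
S_min ≈ 0.0800+0.1000+0.1120+0.0950  ⇒  S_min = 387/1000 m

S_min = 387/1000 m = 0.3870 m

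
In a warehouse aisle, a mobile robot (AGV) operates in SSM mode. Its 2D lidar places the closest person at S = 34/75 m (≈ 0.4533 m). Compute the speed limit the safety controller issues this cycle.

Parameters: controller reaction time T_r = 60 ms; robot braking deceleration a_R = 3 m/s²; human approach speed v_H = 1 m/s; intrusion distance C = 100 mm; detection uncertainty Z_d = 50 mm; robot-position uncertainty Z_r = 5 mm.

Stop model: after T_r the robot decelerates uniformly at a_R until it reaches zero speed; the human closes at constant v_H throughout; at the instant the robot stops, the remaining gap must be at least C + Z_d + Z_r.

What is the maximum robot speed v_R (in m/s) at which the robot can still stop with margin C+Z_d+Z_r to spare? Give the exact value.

v_R_max = 1/2 m/s = 0.5000 m/s

collect terms ⇒ (1/6)·v_R² + (59/150)·v_R + (-143/600) = 0
  disc = (59/150)² − 4·(1/6)·(-143/600) = 196/625 ; √disc = 14/25
  v_R = (−(59/150) + 14/25) / (2·(1/6)) = 1/2 m/s
check:
stop time T_s = (1/2)/3 = 0.1667 s
robot in T_r: 0.5000·0.0600 = 0.0300 m
robot under decel: 0.5000²/(2·3.0000) = 0.0417 m
human closes 1.0000·0.2267 = 0.2267 m
margins: 0.1000+0.0500+0.0050 = 0.1550 m
sum ≈ 0.0300+0.0417+0.2267+0.1550 ≈ 0.4533 m = S ✓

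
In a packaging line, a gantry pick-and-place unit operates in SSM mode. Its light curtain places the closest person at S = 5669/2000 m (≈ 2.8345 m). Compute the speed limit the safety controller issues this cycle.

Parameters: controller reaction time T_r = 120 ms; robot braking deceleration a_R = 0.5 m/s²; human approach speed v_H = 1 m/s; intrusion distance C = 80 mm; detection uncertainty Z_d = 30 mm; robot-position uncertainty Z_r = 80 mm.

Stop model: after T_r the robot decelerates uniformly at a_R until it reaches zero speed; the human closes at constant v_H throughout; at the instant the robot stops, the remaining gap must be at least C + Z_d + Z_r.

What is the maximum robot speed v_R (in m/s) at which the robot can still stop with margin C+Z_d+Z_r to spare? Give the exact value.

v_R_max = 17/20 m/s = 0.8500 m/s

at the boundary: (1)·v² + (53/25)·v + (-5049/2000) = 0
  disc = (53/25)² − 4·(1)·(-5049/2000) = 36481/2500 ; √disc = 191/50
  v_R = (−(53/25) + 191/50) / (2·(1)) = 17/20 m/s
check:
T_s = v_R/a_R = (17/20)/(1/2) = 1.7000 s
robot in T_r: 0.8500·0.1200 = 0.1020 m
robot under decel: 0.8500²/(2·0.5000) = 0.7225 m
human closes 1.0000·1.8200 = 1.8200 m
margins: 0.0800+0.0300+0.0800 = 0.1900 m
sum ≈ 0.1020+0.7225+1.8200+0.1900 ≈ 2.8345 m = S ✓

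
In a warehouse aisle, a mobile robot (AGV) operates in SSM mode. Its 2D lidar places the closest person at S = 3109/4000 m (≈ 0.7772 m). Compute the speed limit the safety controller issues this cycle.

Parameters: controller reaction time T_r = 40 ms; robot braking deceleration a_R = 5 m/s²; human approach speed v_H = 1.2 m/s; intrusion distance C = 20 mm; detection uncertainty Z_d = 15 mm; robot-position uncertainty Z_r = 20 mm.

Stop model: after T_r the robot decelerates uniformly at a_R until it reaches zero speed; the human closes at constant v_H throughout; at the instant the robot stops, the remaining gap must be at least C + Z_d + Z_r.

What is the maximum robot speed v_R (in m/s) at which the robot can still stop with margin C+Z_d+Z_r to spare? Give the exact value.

v_R_max = 31/20 m/s = 1.5500 m/s

at the boundary: (1/10)·v² + (7/25)·v + (-2697/4000) = 0
  disc = (7/25)² − 4·(1/10)·(-2697/4000) = 3481/10000 ; √disc = 59/100
  v_R = (−(7/25) + 59/100) / (2·(1/10)) = 31/20 m/s
check:
braking lasts T_s = (31/20)/5 = 0.3100 s
robot covers v_R·T_r = 1.5500·0.0400 = 0.0620 m before braking
robot under decel: 1.5500²/(2·5.0000) = 0.2402 m
person approaches 1.2000·(0.0400+0.3100) = 0.4200 m
margins: 0.0200+0.0150+0.0200 = 0.0550 m
sum ≈ 0.0620+0.2402+0.4200+0.0550 ≈ 0.7772 m = S ✓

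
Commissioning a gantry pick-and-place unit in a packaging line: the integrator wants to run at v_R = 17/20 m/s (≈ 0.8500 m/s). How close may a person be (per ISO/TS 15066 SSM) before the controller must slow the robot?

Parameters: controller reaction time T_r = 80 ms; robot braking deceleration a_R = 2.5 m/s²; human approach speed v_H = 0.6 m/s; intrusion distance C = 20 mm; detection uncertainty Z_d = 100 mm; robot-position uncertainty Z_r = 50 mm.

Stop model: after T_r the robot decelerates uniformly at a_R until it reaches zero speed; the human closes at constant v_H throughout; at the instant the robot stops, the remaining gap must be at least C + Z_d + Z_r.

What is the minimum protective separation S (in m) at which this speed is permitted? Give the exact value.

S_min = 1269/2000 m = 0.6345 m

stop time T_s = (17/20)/(5/2) = 0.3400 s
robot in T_r: 0.8500·0.0800 = 0.0680 m
braking distance = 0.8500²/(2·2.5000) = 0.1445 m
human closes 0.6000·0.4200 = 0.2520 m
C+Z_d+Z_r = 0.0200+0.1000+0.0500 = 0.1700 m
S_min ≈ 0.0680+0.1445+0.2520+0.1700  ⇒  S_min = 1269/2000 m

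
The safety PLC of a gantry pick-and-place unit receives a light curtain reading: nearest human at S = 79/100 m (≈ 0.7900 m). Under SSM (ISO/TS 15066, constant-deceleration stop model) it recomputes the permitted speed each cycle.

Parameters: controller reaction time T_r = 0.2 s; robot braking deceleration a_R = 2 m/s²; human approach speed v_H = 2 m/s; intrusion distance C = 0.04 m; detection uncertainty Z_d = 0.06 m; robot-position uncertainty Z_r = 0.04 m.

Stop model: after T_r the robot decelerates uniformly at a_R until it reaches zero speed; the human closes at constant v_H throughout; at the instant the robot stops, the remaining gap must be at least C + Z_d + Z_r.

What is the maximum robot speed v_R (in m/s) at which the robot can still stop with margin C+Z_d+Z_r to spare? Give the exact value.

v_R_max = 1/5 m/s = 0.2000 m/s

collect terms ⇒ (1/4)·v_R² + (6/5)·v_R + (-1/4) = 0
  disc = (6/5)² − 4·(1/4)·(-1/4) = 169/100 ; √disc = 13/10
  v_R = (−(6/5) + 13/10) / (2·(1/4)) = 1/5 m/s
check:
stop time T_s = (1/5)/2 = 0.1000 s
reaction-phase robot travel = 0.2000·0.2000 = 0.0400 m
robot under decel: 0.2000²/(2·2.0000) = 0.0100 m
human over T_r+T_s: 2.0000·(0.2000+0.1000) = 0.6000 m
C+Z_d+Z_r = 0.0400+0.0600+0.0400 = 0.1400 m
sum ≈ 0.0400+0.0100+0.6000+0.1400 ≈ 0.7900 m = S ✓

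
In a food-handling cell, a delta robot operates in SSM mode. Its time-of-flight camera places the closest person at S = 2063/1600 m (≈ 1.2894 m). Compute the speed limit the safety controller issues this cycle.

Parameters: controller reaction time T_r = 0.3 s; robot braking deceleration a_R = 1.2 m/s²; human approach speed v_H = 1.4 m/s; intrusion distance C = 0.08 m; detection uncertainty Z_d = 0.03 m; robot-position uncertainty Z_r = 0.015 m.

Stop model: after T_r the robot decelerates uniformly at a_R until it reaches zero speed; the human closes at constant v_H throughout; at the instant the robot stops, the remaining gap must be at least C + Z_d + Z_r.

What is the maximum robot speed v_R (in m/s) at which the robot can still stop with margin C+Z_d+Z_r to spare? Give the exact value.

at the boundary: (5/12)·v² + (22/15)·v + (-1191/1600) = 0
  disc = (22/15)² − 4·(5/12)·(-1191/1600) = 48841/14400 ; √disc = 221/120
  v_R = (−(22/15) + 221/120) / (2·(5/12)) = 9/20 m/s
check:
stop time T_s = (9/20)/(6/5) = 0.3750 s
robot covers v_R·T_r = 0.4500·0.3000 = 0.1350 m before braking
robot covers 0.4500·0.3750 − ½·1.2000·0.3750² = 0.0844 m while stopping
human over T_r+T_s: 1.4000·(0.3000+0.3750) = 0.9450 m
margins: 0.0800+0.0300+0.0150 = 0.1250 m
sum ≈ 0.1350+0.0844+0.9450+0.1250 ≈ 1.2894 m = S ✓

v_R_max = 9/20 m/s = 0.4500 m/s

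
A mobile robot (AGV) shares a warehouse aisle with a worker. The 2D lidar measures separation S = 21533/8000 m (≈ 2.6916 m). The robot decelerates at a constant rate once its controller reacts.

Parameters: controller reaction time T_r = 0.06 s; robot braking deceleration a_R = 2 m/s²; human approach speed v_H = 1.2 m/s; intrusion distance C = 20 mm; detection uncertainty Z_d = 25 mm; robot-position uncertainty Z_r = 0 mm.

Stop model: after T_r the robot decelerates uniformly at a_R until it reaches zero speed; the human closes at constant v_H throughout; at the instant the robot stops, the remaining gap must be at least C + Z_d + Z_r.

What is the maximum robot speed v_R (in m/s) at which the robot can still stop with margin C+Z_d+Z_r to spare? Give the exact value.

quadratic (1/4)·v² + (33/50)·v + (-20597/8000) = 0
  disc = (33/50)² − 4·(1/4)·(-20597/8000) = 120409/40000 ; √disc = 347/200
  v_R = (−(33/50) + 347/200) / (2·(1/4)) = 43/20 m/s
check:
braking lasts T_s = (43/20)/2 = 1.0750 s
robot covers v_R·T_r = 2.1500·0.0600 = 0.1290 m before braking
robot under decel: 2.1500²/(2·2.0000) = 1.1556 m
human over T_r+T_s: 1.2000·(0.0600+1.0750) = 1.3620 m
C+Z_d+Z_r = 0.0200+0.0250+0.0000 = 0.0450 m
sum ≈ 0.1290+1.1556+1.3620+0.0450 ≈ 2.6916 m = S ✓

v_R_max = 43/20 m/s = 2.1500 m/s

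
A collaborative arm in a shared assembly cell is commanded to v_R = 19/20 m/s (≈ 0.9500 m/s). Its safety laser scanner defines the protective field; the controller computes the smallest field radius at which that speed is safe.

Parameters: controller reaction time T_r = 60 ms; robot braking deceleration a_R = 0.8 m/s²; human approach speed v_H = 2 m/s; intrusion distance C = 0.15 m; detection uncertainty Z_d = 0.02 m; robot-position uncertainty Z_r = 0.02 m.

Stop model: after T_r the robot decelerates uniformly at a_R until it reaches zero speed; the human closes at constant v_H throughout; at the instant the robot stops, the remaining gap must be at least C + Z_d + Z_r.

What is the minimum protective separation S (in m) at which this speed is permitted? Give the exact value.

braking lasts T_s = (19/20)/(4/5) = 1.1875 s
reaction-phase robot travel = 0.9500·0.0600 = 0.0570 m
robot under decel: 0.9500²/(2·0.8000) = 0.5641 m
human over T_r+T_s: 2.0000·(0.0600+1.1875) = 2.4950 m
margins: 0.1500+0.0200+0.0200 = 0.1900 m
S_min ≈ 0.0570+0.5641+2.4950+0.1900  ⇒  S_min = 52897/16000 m

S_min = 52897/16000 m = 3.3061 m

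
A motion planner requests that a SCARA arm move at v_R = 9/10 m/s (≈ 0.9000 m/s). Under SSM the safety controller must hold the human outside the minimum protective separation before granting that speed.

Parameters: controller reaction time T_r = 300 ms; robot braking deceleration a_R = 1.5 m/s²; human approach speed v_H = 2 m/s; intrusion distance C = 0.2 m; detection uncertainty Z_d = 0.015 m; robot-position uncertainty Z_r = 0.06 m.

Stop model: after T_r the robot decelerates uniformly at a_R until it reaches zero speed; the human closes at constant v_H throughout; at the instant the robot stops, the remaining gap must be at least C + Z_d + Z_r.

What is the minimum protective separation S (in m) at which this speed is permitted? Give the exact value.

S_min = 523/200 m = 2.6150 m

braking lasts T_s = (9/10)/(3/2) = 0.6000 s
robot covers v_R·T_r = 0.9000·0.3000 = 0.2700 m before braking
robot under decel: 0.9000²/(2·1.5000) = 0.2700 m
human over T_r+T_s: 2.0000·(0.3000+0.6000) = 1.8000 m
residual clearance needed = 0.2000+0.0150+0.0600 = 0.2750 m
S_min ≈ 0.2700+0.2700+1.8000+0.2750  ⇒  S_min = 523/200 m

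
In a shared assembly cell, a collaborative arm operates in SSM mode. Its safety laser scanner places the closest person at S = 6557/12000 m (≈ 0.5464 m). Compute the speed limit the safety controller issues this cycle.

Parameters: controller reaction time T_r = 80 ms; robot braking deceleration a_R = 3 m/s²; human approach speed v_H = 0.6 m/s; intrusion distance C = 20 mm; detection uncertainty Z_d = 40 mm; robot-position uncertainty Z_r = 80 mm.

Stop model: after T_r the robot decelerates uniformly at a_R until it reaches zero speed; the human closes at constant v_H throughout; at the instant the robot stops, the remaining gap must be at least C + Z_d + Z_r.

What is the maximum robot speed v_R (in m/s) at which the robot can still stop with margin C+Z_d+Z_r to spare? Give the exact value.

collect terms ⇒ (1/6)·v_R² + (7/25)·v_R + (-4301/12000) = 0
  disc = (7/25)² − 4·(1/6)·(-4301/12000) = 28561/90000 ; √disc = 169/300
  v_R = (−(7/25) + 169/300) / (2·(1/6)) = 17/20 m/s
check:
stop time T_s = (17/20)/3 = 0.2833 s
robot covers v_R·T_r = 0.8500·0.0800 = 0.0680 m before braking
robot under decel: 0.8500²/(2·3.0000) = 0.1204 m
person approaches 0.6000·(0.0800+0.2833) = 0.2180 m
C+Z_d+Z_r = 0.0200+0.0400+0.0800 = 0.1400 m
sum ≈ 0.0680+0.1204+0.2180+0.1400 ≈ 0.5464 m = S ✓

v_R_max = 17/20 m/s = 0.8500 m/s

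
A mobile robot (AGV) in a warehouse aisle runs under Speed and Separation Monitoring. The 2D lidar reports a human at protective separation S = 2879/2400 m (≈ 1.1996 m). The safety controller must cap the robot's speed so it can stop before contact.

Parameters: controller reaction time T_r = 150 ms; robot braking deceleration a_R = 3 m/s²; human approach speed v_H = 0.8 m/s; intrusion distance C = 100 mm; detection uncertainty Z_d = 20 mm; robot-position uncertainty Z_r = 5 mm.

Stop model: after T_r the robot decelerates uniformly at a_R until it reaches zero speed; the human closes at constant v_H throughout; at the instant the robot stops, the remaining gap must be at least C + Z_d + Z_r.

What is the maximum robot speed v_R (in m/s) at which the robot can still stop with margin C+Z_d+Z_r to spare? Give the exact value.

v_R_max = 29/20 m/s = 1.4500 m/s

collect terms ⇒ (1/6)·v_R² + (5/12)·v_R + (-2291/2400) = 0
  disc = (5/12)² − 4·(1/6)·(-2291/2400) = 81/100 ; √disc = 9/10
  v_R = (−(5/12) + 9/10) / (2·(1/6)) = 29/20 m/s
check:
braking lasts T_s = (29/20)/3 = 0.4833 s
reaction-phase robot travel = 1.4500·0.1500 = 0.2175 m
robot under decel: 1.4500²/(2·3.0000) = 0.3504 m
human over T_r+T_s: 0.8000·(0.1500+0.4833) = 0.5067 m
C+Z_d+Z_r = 0.1000+0.0200+0.0050 = 0.1250 m
sum ≈ 0.2175+0.3504+0.5067+0.1250 ≈ 1.1996 m = S ✓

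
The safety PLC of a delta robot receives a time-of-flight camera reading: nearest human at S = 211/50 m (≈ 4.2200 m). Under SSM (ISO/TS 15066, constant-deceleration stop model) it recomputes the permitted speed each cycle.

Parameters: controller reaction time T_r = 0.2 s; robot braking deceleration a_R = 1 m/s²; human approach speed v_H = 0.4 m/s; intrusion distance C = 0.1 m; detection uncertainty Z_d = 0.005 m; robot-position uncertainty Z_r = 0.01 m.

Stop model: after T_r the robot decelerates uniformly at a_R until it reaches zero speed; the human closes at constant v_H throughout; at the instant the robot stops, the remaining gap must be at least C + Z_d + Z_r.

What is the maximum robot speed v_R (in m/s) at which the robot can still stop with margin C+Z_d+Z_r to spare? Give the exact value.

v_R_max = 23/10 m/s = 2.3000 m/s

collect terms ⇒ (1/2)·v_R² + (3/5)·v_R + (-161/40) = 0
  disc = (3/5)² − 4·(1/2)·(-161/40) = 841/100 ; √disc = 29/10
  v_R = (−(3/5) + 29/10) / (2·(1/2)) = 23/10 m/s
check:
braking lasts T_s = (23/10)/1 = 2.3000 s
reaction-phase robot travel = 2.3000·0.2000 = 0.4600 m
braking distance = 2.3000²/(2·1.0000) = 2.6450 m
human over T_r+T_s: 0.4000·(0.2000+2.3000) = 1.0000 m
C+Z_d+Z_r = 0.1000+0.0050+0.0100 = 0.1150 m
sum ≈ 0.4600+2.6450+1.0000+0.1150 ≈ 4.2200 m = S ✓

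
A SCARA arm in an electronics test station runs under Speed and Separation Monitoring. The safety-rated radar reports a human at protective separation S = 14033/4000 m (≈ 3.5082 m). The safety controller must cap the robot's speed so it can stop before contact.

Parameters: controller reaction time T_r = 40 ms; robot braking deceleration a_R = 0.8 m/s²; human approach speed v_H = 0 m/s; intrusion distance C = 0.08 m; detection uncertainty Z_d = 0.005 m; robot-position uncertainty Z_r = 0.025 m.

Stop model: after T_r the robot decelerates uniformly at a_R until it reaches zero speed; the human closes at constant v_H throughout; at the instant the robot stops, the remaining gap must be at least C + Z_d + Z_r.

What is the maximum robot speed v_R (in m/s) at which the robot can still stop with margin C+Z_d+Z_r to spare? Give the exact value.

quadratic (5/8)·v² + (1/25)·v + (-13593/4000) = 0
  disc = (1/25)² − 4·(5/8)·(-13593/4000) = 339889/40000 ; √disc = 583/200
  v_R = (−(1/25) + 583/200) / (2·(5/8)) = 23/10 m/s
check:
stop time T_s = (23/10)/(4/5) = 2.8750 s
robot in T_r: 2.3000·0.0400 = 0.0920 m
robot covers 2.3000·2.8750 − ½·0.8000·2.8750² = 3.3062 m while stopping
human over T_r+T_s: 0.0000·(0.0400+2.8750) = 0.0000 m
residual clearance needed = 0.0800+0.0050+0.0250 = 0.1100 m
sum ≈ 0.0920+3.3062+0.0000+0.1100 ≈ 3.5082 m = S ✓

v_R_max = 23/10 m/s = 2.3000 m/s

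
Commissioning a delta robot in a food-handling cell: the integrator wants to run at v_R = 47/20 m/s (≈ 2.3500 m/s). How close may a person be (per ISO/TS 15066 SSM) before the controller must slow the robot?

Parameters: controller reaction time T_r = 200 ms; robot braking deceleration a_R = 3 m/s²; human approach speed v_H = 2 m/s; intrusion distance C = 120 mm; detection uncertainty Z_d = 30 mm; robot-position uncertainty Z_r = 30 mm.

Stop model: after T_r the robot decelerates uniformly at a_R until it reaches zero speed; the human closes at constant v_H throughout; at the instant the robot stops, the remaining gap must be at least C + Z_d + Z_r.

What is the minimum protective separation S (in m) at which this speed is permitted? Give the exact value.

T_s = v_R/a_R = (47/20)/3 = 0.7833 s
robot covers v_R·T_r = 2.3500·0.2000 = 0.4700 m before braking
braking distance = 2.3500²/(2·3.0000) = 0.9204 m
person approaches 2.0000·(0.2000+0.7833) = 1.9667 m
C+Z_d+Z_r = 0.1200+0.0300+0.0300 = 0.1800 m
S_min ≈ 0.4700+0.9204+1.9667+0.1800  ⇒  S_min = 8489/2400 m

S_min = 8489/2400 m = 3.5371 m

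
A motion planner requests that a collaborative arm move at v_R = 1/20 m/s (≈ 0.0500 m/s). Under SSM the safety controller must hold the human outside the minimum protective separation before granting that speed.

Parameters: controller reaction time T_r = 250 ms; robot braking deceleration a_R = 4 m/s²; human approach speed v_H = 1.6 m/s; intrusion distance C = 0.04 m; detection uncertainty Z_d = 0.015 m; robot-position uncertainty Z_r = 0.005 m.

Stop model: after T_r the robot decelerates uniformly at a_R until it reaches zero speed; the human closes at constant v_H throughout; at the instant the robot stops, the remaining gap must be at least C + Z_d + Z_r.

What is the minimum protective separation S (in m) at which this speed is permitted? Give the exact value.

S_min = 1577/3200 m = 0.4928 m

braking lasts T_s = (1/20)/4 = 0.0125 s
reaction-phase robot travel = 0.0500·0.2500 = 0.0125 m
braking distance = 0.0500²/(2·4.0000) = 0.0003 m
human closes 1.6000·0.2625 = 0.4200 m
residual clearance needed = 0.0400+0.0150+0.0050 = 0.0600 m
S_min ≈ 0.0125+0.0003+0.4200+0.0600  ⇒  S_min = 1577/3200 m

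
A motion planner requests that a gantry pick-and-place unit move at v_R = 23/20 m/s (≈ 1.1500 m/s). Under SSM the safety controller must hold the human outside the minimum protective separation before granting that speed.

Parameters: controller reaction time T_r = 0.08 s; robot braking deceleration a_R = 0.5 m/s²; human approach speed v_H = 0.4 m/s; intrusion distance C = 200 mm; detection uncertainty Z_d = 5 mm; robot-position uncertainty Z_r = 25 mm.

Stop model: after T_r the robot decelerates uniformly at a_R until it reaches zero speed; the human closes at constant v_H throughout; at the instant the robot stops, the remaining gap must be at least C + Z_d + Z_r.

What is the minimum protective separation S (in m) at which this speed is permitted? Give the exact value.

S_min = 5193/2000 m = 2.5965 m

T_s = v_R/a_R = (23/20)/(1/2) = 2.3000 s
robot covers v_R·T_r = 1.1500·0.0800 = 0.0920 m before braking
robot under decel: 1.1500²/(2·0.5000) = 1.3225 m
person approaches 0.4000·(0.0800+2.3000) = 0.9520 m
C+Z_d+Z_r = 0.2000+0.0050+0.0250 = 0.2300 m
S_min ≈ 0.0920+1.3225+0.9520+0.2300  ⇒  S_min = 5193/2000 m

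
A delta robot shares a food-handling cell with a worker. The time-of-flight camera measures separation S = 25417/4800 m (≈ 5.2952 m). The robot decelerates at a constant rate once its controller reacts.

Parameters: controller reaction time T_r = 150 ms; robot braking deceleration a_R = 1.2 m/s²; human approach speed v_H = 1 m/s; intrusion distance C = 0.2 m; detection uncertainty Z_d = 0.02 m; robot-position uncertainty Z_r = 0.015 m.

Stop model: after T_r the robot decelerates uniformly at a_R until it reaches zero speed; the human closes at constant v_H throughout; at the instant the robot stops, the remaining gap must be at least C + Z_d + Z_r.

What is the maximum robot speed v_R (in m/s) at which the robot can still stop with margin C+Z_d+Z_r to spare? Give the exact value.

quadratic (5/12)·v² + (59/60)·v + (-23569/4800) = 0
  disc = (59/60)² − 4·(5/12)·(-23569/4800) = 14641/1600 ; √disc = 121/40
  v_R = (−(59/60) + 121/40) / (2·(5/12)) = 49/20 m/s
check:
T_s = v_R/a_R = (49/20)/(6/5) = 2.0417 s
reaction-phase robot travel = 2.4500·0.1500 = 0.3675 m
robot under decel: 2.4500²/(2·1.2000) = 2.5010 m
human closes 1.0000·2.1917 = 2.1917 m
residual clearance needed = 0.2000+0.0200+0.0150 = 0.2350 m
sum ≈ 0.3675+2.5010+2.1917+0.2350 ≈ 5.2952 m = S ✓

v_R_max = 49/20 m/s = 2.4500 m/s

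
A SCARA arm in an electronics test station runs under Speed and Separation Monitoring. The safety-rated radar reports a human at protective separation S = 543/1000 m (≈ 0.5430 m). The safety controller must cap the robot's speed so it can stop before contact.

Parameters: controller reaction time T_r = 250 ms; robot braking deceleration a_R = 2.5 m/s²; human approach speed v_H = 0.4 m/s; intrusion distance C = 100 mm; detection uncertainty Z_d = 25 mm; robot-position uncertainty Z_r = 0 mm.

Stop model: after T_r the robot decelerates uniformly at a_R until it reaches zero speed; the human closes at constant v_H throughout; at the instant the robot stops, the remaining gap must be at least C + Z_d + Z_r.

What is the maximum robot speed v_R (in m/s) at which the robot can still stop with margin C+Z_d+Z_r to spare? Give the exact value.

v_R_max = 3/5 m/s = 0.6000 m/s

quadratic (1/5)·v² + (41/100)·v + (-159/500) = 0
  disc = (41/100)² − 4·(1/5)·(-159/500) = 169/400 ; √disc = 13/20
  v_R = (−(41/100) + 13/20) / (2·(1/5)) = 3/5 m/s
check:
T_s = v_R/a_R = (3/5)/(5/2) = 0.2400 s
reaction-phase robot travel = 0.6000·0.2500 = 0.1500 m
robot covers 0.6000·0.2400 − ½·2.5000·0.2400² = 0.0720 m while stopping
human closes 0.4000·0.4900 = 0.1960 m
residual clearance needed = 0.1000+0.0250+0.0000 = 0.1250 m
sum ≈ 0.1500+0.0720+0.1960+0.1250 ≈ 0.5430 m = S ✓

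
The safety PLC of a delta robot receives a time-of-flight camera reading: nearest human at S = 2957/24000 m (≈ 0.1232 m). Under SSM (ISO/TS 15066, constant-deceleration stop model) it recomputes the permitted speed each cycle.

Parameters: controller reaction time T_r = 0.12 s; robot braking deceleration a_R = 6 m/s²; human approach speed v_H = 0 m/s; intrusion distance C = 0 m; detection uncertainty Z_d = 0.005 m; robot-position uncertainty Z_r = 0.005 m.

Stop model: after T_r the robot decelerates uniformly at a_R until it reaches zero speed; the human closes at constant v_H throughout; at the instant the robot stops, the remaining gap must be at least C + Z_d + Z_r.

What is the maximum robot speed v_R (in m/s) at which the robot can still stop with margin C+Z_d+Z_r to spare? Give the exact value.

at the boundary: (1/12)·v² + (3/25)·v + (-2717/24000) = 0
  disc = (3/25)² − 4·(1/12)·(-2717/24000) = 18769/360000 ; √disc = 137/600
  v_R = (−(3/25) + 137/600) / (2·(1/12)) = 13/20 m/s
check:
stop time T_s = (13/20)/6 = 0.1083 s
robot in T_r: 0.6500·0.1200 = 0.0780 m
robot covers 0.6500·0.1083 − ½·6.0000·0.1083² = 0.0352 m while stopping
human closes 0.0000·0.2283 = 0.0000 m
margins: 0.0000+0.0050+0.0050 = 0.0100 m
sum ≈ 0.0780+0.0352+0.0000+0.0100 ≈ 0.1232 m = S ✓

v_R_max = 13/20 m/s = 0.6500 m/s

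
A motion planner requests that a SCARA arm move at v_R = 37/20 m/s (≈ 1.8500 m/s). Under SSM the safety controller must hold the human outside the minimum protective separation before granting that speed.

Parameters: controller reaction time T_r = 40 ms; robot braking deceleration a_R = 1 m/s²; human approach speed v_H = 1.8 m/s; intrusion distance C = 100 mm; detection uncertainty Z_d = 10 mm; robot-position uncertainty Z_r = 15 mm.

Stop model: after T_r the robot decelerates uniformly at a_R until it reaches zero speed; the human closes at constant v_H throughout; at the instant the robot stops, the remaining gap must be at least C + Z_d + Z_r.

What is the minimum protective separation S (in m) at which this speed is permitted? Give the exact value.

stop time T_s = (37/20)/1 = 1.8500 s
robot in T_r: 1.8500·0.0400 = 0.0740 m
braking distance = 1.8500²/(2·1.0000) = 1.7112 m
human over T_r+T_s: 1.8000·(0.0400+1.8500) = 3.4020 m
margins: 0.1000+0.0100+0.0150 = 0.1250 m
S_min ≈ 0.0740+1.7112+3.4020+0.1250  ⇒  S_min = 21249/4000 m

S_min = 21249/4000 m = 5.3122 m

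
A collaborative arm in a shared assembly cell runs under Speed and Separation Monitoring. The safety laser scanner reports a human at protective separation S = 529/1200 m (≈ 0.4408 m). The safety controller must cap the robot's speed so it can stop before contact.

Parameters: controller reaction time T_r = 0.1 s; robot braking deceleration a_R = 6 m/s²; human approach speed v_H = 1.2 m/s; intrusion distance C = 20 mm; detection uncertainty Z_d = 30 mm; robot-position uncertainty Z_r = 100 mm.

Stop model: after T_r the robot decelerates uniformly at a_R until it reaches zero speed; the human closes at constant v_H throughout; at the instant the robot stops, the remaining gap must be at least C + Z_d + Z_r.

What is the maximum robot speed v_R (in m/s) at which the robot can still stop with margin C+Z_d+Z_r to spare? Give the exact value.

v_R_max = 1/2 m/s = 0.5000 m/s

collect terms ⇒ (1/12)·v_R² + (3/10)·v_R + (-41/240) = 0
  disc = (3/10)² − 4·(1/12)·(-41/240) = 529/3600 ; √disc = 23/60
  v_R = (−(3/10) + 23/60) / (2·(1/12)) = 1/2 m/s
check:
braking lasts T_s = (1/2)/6 = 0.0833 s
reaction-phase robot travel = 0.5000·0.1000 = 0.0500 m
braking distance = 0.5000²/(2·6.0000) = 0.0208 m
human closes 1.2000·0.1833 = 0.2200 m
margins: 0.0200+0.0300+0.1000 = 0.1500 m
sum ≈ 0.0500+0.0208+0.2200+0.1500 ≈ 0.4408 m = S ✓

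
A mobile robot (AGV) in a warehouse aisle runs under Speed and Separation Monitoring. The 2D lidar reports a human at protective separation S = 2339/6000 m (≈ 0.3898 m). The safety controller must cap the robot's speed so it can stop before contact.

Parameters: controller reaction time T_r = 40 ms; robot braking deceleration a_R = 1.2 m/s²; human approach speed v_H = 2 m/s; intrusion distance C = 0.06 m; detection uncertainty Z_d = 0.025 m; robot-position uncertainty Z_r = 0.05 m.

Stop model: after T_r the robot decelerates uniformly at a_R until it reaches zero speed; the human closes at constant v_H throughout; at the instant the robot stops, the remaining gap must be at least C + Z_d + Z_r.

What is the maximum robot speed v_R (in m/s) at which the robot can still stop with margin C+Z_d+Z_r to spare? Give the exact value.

v_R_max = 1/10 m/s = 0.1000 m/s

quadratic (5/12)·v² + (128/75)·v + (-1049/6000) = 0
  disc = (128/75)² − 4·(5/12)·(-1049/6000) = 32041/10000 ; √disc = 179/100
  v_R = (−(128/75) + 179/100) / (2·(5/12)) = 1/10 m/s
check:
T_s = v_R/a_R = (1/10)/(6/5) = 0.0833 s
robot in T_r: 0.1000·0.0400 = 0.0040 m
robot covers 0.1000·0.0833 − ½·1.2000·0.0833² = 0.0042 m while stopping
human closes 2.0000·0.1233 = 0.2467 m
C+Z_d+Z_r = 0.0600+0.0250+0.0500 = 0.1350 m
sum ≈ 0.0040+0.0042+0.2467+0.1350 ≈ 0.3898 m = S ✓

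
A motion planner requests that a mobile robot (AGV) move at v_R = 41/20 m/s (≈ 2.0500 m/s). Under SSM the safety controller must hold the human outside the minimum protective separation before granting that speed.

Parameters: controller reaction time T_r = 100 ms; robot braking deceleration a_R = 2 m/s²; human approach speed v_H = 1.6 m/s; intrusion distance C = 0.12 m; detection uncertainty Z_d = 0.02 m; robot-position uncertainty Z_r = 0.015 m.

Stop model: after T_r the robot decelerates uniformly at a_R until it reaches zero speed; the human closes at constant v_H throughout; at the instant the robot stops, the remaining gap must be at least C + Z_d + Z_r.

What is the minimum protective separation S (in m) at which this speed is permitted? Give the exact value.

stop time T_s = (41/20)/2 = 1.0250 s
robot covers v_R·T_r = 2.0500·0.1000 = 0.2050 m before braking
robot covers 2.0500·1.0250 − ½·2.0000·1.0250² = 1.0506 m while stopping
human closes 1.6000·1.1250 = 1.8000 m
residual clearance needed = 0.1200+0.0200+0.0150 = 0.1550 m
S_min ≈ 0.2050+1.0506+1.8000+0.1550  ⇒  S_min = 5137/1600 m

S_min = 5137/1600 m = 3.2106 m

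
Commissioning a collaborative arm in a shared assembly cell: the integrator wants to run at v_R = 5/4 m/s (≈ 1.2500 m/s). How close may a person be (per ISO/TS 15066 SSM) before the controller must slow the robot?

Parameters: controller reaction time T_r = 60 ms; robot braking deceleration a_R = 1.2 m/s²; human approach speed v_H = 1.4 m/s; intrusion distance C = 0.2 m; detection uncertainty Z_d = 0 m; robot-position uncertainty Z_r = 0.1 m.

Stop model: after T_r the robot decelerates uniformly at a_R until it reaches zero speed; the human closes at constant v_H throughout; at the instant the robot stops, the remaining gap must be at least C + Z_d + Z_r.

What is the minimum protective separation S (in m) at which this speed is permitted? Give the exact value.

T_s = v_R/a_R = (5/4)/(6/5) = 1.0417 s
robot covers v_R·T_r = 1.2500·0.0600 = 0.0750 m before braking
robot covers 1.2500·1.0417 − ½·1.2000·1.0417² = 0.6510 m while stopping
human closes 1.4000·1.1017 = 1.5423 m
residual clearance needed = 0.2000+0.0000+0.1000 = 0.3000 m
S_min ≈ 0.0750+0.6510+1.5423+0.3000  ⇒  S_min = 20547/8000 m

S_min = 20547/8000 m = 2.5684 m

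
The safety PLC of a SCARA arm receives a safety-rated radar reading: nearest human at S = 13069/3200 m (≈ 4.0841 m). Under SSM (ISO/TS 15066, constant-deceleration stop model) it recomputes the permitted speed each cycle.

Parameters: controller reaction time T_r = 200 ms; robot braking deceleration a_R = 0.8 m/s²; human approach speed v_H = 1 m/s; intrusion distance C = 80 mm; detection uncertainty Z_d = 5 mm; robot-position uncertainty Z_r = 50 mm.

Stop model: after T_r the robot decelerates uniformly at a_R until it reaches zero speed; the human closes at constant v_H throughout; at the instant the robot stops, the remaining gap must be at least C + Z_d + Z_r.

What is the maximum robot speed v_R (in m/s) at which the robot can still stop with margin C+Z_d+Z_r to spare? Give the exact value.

at the boundary: (5/8)·v² + (29/20)·v + (-11997/3200) = 0
  disc = (29/20)² − 4·(5/8)·(-11997/3200) = 73441/6400 ; √disc = 271/80
  v_R = (−(29/20) + 271/80) / (2·(5/8)) = 31/20 m/s
check:
braking lasts T_s = (31/20)/(4/5) = 1.9375 s
robot in T_r: 1.5500·0.2000 = 0.3100 m
braking distance = 1.5500²/(2·0.8000) = 1.5016 m
person approaches 1.0000·(0.2000+1.9375) = 2.1375 m
margins: 0.0800+0.0050+0.0500 = 0.1350 m
sum ≈ 0.3100+1.5016+2.1375+0.1350 ≈ 4.0841 m = S ✓

v_R_max = 31/20 m/s = 1.5500 m/s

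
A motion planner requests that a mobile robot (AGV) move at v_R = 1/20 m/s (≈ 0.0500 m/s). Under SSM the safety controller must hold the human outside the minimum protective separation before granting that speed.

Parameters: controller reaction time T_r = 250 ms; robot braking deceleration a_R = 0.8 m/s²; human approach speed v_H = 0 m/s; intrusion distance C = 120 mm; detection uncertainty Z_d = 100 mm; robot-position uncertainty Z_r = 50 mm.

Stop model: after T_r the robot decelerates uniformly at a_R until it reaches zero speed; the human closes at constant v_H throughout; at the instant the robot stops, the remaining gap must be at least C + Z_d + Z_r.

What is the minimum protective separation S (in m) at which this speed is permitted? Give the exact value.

S_min = 909/3200 m = 0.2841 m

T_s = v_R/a_R = (1/20)/(4/5) = 0.0625 s
robot in T_r: 0.0500·0.2500 = 0.0125 m
robot covers 0.0500·0.0625 − ½·0.8000·0.0625² = 0.0016 m while stopping
human closes 0.0000·0.3125 = 0.0000 m
margins: 0.1200+0.1000+0.0500 = 0.2700 m
S_min ≈ 0.0125+0.0016+0.0000+0.2700  ⇒  S_min = 909/3200 m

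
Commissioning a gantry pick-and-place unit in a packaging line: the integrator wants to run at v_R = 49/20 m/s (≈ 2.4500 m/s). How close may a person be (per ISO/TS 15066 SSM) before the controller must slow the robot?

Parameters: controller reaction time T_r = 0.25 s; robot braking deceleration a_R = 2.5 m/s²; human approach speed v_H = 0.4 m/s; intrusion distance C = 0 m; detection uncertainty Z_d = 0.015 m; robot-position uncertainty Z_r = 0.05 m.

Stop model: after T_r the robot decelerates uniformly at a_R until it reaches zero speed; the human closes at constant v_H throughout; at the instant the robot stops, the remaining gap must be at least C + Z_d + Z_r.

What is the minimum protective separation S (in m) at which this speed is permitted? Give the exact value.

S_min = 237/100 m = 2.3700 m

T_s = v_R/a_R = (49/20)/(5/2) = 0.9800 s
robot covers v_R·T_r = 2.4500·0.2500 = 0.6125 m before braking
braking distance = 2.4500²/(2·2.5000) = 1.2005 m
human over T_r+T_s: 0.4000·(0.2500+0.9800) = 0.4920 m
residual clearance needed = 0.0000+0.0150+0.0500 = 0.0650 m
S_min ≈ 0.6125+1.2005+0.4920+0.0650  ⇒  S_min = 237/100 m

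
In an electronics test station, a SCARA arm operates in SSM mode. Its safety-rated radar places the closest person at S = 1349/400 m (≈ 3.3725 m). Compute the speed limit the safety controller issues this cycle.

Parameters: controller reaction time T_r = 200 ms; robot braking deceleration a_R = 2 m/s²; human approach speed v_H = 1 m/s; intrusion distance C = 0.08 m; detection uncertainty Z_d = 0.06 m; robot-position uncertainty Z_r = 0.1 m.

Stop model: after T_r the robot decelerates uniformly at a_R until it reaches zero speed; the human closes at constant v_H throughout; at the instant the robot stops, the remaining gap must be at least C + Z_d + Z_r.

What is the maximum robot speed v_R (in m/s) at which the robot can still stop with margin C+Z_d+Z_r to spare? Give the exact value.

collect terms ⇒ (1/4)·v_R² + (7/10)·v_R + (-1173/400) = 0
  disc = (7/10)² − 4·(1/4)·(-1173/400) = 1369/400 ; √disc = 37/20
  v_R = (−(7/10) + 37/20) / (2·(1/4)) = 23/10 m/s
check:
stop time T_s = (23/10)/2 = 1.1500 s
robot covers v_R·T_r = 2.3000·0.2000 = 0.4600 m before braking
braking distance = 2.3000²/(2·2.0000) = 1.3225 m
human over T_r+T_s: 1.0000·(0.2000+1.1500) = 1.3500 m
C+Z_d+Z_r = 0.0800+0.0600+0.1000 = 0.2400 m
sum ≈ 0.4600+1.3225+1.3500+0.2400 ≈ 3.3725 m = S ✓

v_R_max = 23/10 m/s = 2.3000 m/s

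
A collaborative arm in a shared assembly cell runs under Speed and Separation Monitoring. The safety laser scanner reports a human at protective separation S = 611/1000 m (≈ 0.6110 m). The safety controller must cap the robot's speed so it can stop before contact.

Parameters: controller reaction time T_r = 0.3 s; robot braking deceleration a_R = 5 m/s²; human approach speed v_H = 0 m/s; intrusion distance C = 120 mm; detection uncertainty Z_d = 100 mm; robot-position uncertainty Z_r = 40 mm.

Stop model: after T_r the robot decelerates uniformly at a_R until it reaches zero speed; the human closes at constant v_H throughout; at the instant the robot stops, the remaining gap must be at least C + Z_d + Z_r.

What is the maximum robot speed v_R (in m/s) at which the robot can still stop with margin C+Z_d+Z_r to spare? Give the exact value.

v_R_max = 9/10 m/s = 0.9000 m/s

at the boundary: (1/10)·v² + (3/10)·v + (-351/1000) = 0
  disc = (3/10)² − 4·(1/10)·(-351/1000) = 144/625 ; √disc = 12/25
  v_R = (−(3/10) + 12/25) / (2·(1/10)) = 9/10 m/s
check:
T_s = v_R/a_R = (9/10)/5 = 0.1800 s
robot covers v_R·T_r = 0.9000·0.3000 = 0.2700 m before braking
robot covers 0.9000·0.1800 − ½·5.0000·0.1800² = 0.0810 m while stopping
human over T_r+T_s: 0.0000·(0.3000+0.1800) = 0.0000 m
residual clearance needed = 0.1200+0.1000+0.0400 = 0.2600 m
sum ≈ 0.2700+0.0810+0.0000+0.2600 ≈ 0.6110 m = S ✓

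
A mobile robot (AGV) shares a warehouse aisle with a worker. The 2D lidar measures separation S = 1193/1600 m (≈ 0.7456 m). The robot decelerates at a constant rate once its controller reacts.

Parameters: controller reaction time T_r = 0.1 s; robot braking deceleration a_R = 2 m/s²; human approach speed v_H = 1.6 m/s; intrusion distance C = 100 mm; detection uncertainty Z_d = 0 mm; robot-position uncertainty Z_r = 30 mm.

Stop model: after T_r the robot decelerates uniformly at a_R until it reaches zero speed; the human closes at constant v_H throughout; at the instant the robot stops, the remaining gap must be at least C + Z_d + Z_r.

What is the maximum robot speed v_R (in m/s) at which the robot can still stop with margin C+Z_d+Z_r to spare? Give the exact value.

at the boundary: (1/4)·v² + (9/10)·v + (-729/1600) = 0
  disc = (9/10)² − 4·(1/4)·(-729/1600) = 81/64 ; √disc = 9/8
  v_R = (−(9/10) + 9/8) / (2·(1/4)) = 9/20 m/s
check:
T_s = v_R/a_R = (9/20)/2 = 0.2250 s
robot in T_r: 0.4500·0.1000 = 0.0450 m
braking distance = 0.4500²/(2·2.0000) = 0.0506 m
human closes 1.6000·0.3250 = 0.5200 m
C+Z_d+Z_r = 0.1000+0.0000+0.0300 = 0.1300 m
sum ≈ 0.0450+0.0506+0.5200+0.1300 ≈ 0.7456 m = S ✓

v_R_max = 9/20 m/s = 0.4500 m/s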